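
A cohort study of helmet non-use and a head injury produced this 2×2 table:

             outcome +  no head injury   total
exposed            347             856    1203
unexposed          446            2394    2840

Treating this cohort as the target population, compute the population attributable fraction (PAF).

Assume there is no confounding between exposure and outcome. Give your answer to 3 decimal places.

p₁ = P(outcome | exposed) = 347/1203 = 0.28845
p₀ = P(outcome | unexposed) = 446/2840 = 0.15704
Exposure prevalence π = 1203/4043 = 0.29755; overall risk P(Y=1) = 0.19614.
Under exogeneity, PAF = [P(Y=1) − p₀]/P(Y=1).
PAF = (0.19614 − 0.15704) / 0.19614 ≈ 0.1993

PAF ≈ 0.199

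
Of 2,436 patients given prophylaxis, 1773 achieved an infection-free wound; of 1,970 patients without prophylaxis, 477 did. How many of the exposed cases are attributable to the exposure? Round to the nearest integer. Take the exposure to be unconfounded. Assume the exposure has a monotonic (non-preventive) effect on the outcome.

about 1183 cases

p₁ = P(outcome | exposed) = 1773/2436 = 0.72783
p₀ = P(outcome | unexposed) = 477/1970 = 0.24213
PN = (p₁ − p₀)/p₁ = (0.72783 − 0.24213) / 0.72783 ≈ 0.66732.
Attributable cases ≈ PN × (exposed cases) = 0.66732 × 1773 ≈ 1183.17.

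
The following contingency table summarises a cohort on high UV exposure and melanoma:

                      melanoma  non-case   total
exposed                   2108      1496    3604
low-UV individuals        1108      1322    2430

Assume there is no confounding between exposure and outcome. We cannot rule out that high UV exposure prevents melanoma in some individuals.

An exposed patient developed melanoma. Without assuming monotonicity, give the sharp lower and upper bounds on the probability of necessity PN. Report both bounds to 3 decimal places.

0.220 ≤ PN ≤ 0.930

p₁ = P(outcome | exposed) = 2108/3604 = 0.58491
p₀ = P(outcome | unexposed) = 1108/2430 = 0.45597
Under exogeneity alone the bounds on PN are max{0,(p₁−p₀)/p₁} ≤ PN ≤ min{1,(1−p₀)/p₁}.
  lower = (p₁ − p₀)/p₁ = 0.12894 / 0.58491 ≈ 0.2204
  upper = min{1, (1 − p₀)/p₁} = 0.54403 / 0.58491 ≈ 0.9301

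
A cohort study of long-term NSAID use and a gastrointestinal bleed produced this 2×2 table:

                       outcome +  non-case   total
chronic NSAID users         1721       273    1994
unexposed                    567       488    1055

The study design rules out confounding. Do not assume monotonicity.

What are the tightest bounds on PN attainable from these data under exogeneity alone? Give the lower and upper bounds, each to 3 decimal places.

p₁ = P(outcome | exposed) = 1721/1994 = 0.86309
p₀ = P(outcome | unexposed) = 567/1055 = 0.53744
Under exogeneity alone the bounds on PN are max{0,(p₁−p₀)/p₁} ≤ PN ≤ min{1,(1−p₀)/p₁}.
  lower = (p₁ − p₀)/p₁ = 0.32565 / 0.86309 ≈ 0.3773
  upper = min{1, (1 − p₀)/p₁} = 0.46256 / 0.86309 ≈ 0.5359

0.377 ≤ PN ≤ 0.536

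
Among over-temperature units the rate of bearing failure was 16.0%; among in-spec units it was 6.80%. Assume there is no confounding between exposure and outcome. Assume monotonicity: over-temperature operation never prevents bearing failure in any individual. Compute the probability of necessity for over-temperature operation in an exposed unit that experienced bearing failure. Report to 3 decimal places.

p₁ = 0.16, p₀ = 0.068.
Under exogeneity and monotonicity, PN = (p₁ − p₀) / p₁.
PN = (0.16 − 0.068) / 0.16 = 0.092 / 0.16 ≈ 0.5750

PN ≈ 0.575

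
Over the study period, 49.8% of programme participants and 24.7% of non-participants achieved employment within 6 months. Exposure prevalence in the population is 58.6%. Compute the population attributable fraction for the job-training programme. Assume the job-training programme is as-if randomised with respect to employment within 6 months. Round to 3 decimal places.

PAF ≈ 0.373

p₁ = 0.498, p₀ = 0.247.
Overall risk P(Y=1) = π·p₁ + (1−π)·p₀ = 0.586×0.498 + 0.414×0.247 = 0.39409.
Under exogeneity, PAF = [P(Y=1) − p₀] / P(Y=1).
PAF = (0.39409 − 0.247) / 0.39409 ≈ 0.3732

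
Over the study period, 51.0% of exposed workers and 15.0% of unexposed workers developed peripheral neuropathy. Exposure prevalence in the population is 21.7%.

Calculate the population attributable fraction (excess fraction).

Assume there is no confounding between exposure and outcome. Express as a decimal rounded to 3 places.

PAF ≈ 0.342

p₁ = 0.51, p₀ = 0.15.
Overall risk P(Y=1) = π·p₁ + (1−π)·p₀ = 0.217×0.51 + 0.783×0.15 = 0.22812.
Under exogeneity, PAF = [P(Y=1) − p₀] / P(Y=1).
PAF = (0.22812 − 0.15) / 0.22812 ≈ 0.3425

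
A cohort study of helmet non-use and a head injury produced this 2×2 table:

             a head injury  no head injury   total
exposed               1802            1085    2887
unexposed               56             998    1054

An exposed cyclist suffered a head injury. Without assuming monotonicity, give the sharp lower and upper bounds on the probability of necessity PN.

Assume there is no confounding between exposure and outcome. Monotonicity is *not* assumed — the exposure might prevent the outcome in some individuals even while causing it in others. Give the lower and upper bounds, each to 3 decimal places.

p₁ = P(outcome | exposed) = 1802/2887 = 0.62418
p₀ = P(outcome | unexposed) = 56/1054 = 0.053131
Under exogeneity alone the bounds on PN are max{0,(p₁−p₀)/p₁} ≤ PN ≤ min{1,(1−p₀)/p₁}.
  lower = (p₁ − p₀)/p₁ = 0.57105 / 0.62418 ≈ 0.9149
  upper = min{1, (1 − p₀)/p₁} = 0.94687 / 0.62418 ≈ 1.5170 → capped at 1

0.915 ≤ PN ≤ 1.000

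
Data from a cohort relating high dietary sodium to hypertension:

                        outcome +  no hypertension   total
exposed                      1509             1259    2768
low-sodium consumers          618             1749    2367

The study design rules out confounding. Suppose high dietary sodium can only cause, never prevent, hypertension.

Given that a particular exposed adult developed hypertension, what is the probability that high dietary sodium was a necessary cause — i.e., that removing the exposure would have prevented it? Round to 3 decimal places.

PN ≈ 0.521

p₁ = P(outcome | exposed) = 1509/2768 = 0.54516
p₀ = P(outcome | unexposed) = 618/2367 = 0.26109
Under exogeneity and monotonicity, PN = (p₁ − p₀)/p₁.
PN = (0.54516 − 0.26109) / 0.54516 ≈ 0.5211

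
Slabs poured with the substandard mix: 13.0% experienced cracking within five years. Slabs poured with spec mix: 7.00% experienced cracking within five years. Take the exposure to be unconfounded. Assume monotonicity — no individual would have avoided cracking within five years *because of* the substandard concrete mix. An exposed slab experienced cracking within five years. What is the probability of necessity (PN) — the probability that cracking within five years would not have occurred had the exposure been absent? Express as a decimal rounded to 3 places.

PN ≈ 0.462

p₁ = 0.13, p₀ = 0.07.
Under exogeneity and monotonicity, PN = (p₁ − p₀) / p₁.
PN = (0.13 − 0.07) / 0.13 = 0.06 / 0.13 ≈ 0.4615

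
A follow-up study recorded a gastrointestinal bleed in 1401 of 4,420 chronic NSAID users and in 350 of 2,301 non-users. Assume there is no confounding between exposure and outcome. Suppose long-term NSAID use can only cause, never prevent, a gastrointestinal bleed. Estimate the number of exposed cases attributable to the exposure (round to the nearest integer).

p₁ = P(outcome | exposed) = 1401/4420 = 0.31697
p₀ = P(outcome | unexposed) = 350/2301 = 0.15211
PN = (p₁ − p₀)/p₁ = (0.31697 − 0.15211) / 0.31697 ≈ 0.52012.
Attributable cases ≈ PN × (exposed cases) = 0.52012 × 1401 ≈ 728.68.

about 729 cases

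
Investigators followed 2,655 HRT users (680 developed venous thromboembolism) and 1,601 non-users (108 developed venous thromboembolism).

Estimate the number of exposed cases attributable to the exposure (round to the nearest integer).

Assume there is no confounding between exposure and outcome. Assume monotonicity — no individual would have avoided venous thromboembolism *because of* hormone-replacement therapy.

about 501 cases

p₁ = P(outcome | exposed) = 680/2655 = 0.25612
p₀ = P(outcome | unexposed) = 108/1601 = 0.067458
PN = (p₁ − p₀)/p₁ = (0.25612 − 0.067458) / 0.25612 ≈ 0.73662.
Attributable cases ≈ PN × (exposed cases) = 0.73662 × 680 ≈ 500.90.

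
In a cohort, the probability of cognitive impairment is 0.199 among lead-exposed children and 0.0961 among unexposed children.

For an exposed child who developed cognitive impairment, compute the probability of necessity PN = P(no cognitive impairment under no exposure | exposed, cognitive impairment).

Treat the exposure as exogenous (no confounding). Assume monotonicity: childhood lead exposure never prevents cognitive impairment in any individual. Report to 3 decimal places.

Let p₁ = 0.199, p₀ = 0.0961.
Under exogeneity and monotonicity, PN = (p₁ − p₀) / p₁.
PN = (0.199 − 0.0961) / 0.199 = 0.1029 / 0.199 ≈ 0.5171

PN ≈ 0.517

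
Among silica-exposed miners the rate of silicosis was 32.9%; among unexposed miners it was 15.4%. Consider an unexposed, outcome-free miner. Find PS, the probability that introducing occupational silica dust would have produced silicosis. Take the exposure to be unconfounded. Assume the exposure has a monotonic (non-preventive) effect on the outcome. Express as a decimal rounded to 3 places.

p₁ = 0.329, p₀ = 0.154.
Under exogeneity and monotonicity, PS = (p₁ − p₀) / (1 − p₀).
PS = (0.329 − 0.154) / (1 − 0.154) = 0.175 / 0.846 ≈ 0.2069

PS ≈ 0.207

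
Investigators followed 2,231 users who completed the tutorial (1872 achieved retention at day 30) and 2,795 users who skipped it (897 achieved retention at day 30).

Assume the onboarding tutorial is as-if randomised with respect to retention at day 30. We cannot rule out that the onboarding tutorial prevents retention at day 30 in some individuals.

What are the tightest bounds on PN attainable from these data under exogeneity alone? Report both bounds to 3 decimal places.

p₁ = P(outcome | exposed) = 1872/2231 = 0.83909
p₀ = P(outcome | unexposed) = 897/2795 = 0.32093
Under exogeneity alone the bounds on PN are max{0,(p₁−p₀)/p₁} ≤ PN ≤ min{1,(1−p₀)/p₁}.
  lower = (p₁ − p₀)/p₁ = 0.51816 / 0.83909 ≈ 0.6175
  upper = min{1, (1 − p₀)/p₁} = 0.67907 / 0.83909 ≈ 0.8093

0.618 ≤ PN ≤ 0.809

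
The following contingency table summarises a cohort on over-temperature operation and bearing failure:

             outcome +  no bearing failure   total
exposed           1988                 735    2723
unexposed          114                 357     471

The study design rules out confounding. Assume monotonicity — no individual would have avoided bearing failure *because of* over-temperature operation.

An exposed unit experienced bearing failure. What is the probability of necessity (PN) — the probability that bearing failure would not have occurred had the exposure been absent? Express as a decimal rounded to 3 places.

PN ≈ 0.668

p₁ = P(outcome | exposed) = 1988/2723 = 0.73008
p₀ = P(outcome | unexposed) = 114/471 = 0.24204
Under exogeneity and monotonicity, PN = (p₁ − p₀)/p₁.
PN = (0.73008 − 0.24204) / 0.73008 ≈ 0.6685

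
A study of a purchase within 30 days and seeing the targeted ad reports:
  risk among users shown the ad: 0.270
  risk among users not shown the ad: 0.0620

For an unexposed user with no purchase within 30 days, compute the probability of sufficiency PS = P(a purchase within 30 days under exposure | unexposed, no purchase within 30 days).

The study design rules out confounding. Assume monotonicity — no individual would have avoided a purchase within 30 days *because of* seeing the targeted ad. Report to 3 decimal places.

PS ≈ 0.222

Let p₁ = 0.27, p₀ = 0.062.
Under exogeneity and monotonicity, PS = (p₁ − p₀) / (1 − p₀).
PS = (0.27 − 0.062) / (1 − 0.062) = 0.208 / 0.938 ≈ 0.2217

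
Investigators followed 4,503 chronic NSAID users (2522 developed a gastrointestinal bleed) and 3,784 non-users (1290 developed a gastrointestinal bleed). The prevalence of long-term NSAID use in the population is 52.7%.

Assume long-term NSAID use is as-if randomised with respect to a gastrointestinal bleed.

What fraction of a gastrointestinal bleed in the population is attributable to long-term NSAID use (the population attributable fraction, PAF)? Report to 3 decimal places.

PAF ≈ 0.253

p₁ = P(outcome | exposed) = 2522/4503 = 0.56007
p₀ = P(outcome | unexposed) = 1290/3784 = 0.34091
Overall risk P(Y=1) = π·p₁ + (1−π)·p₀ = 0.527×0.56007 + 0.473×0.34091 = 0.45641.
Under exogeneity, PAF = [P(Y=1) − p₀] / P(Y=1).
PAF = (0.45641 − 0.34091) / 0.45641 ≈ 0.2531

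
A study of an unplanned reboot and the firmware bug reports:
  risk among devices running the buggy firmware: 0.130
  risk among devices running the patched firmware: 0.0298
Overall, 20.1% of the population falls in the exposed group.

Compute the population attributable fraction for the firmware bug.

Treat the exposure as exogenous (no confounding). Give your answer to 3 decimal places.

Let p₁ = 0.13, p₀ = 0.0298.
Overall risk P(Y=1) = π·p₁ + (1−π)·p₀ = 0.201×0.13 + 0.799×0.0298 = 0.04994.
Under exogeneity, PAF = [P(Y=1) − p₀] / P(Y=1).
PAF = (0.04994 − 0.0298) / 0.04994 ≈ 0.4033

PAF ≈ 0.403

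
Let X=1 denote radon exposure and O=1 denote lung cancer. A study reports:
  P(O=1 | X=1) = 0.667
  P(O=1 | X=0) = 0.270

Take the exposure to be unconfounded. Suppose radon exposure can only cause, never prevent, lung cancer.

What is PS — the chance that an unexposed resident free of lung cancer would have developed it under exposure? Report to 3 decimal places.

Let p₁ = 0.667, p₀ = 0.27.
Under exogeneity and monotonicity, PS = (p₁ − p₀) / (1 − p₀).
PS = (0.667 − 0.27) / (1 − 0.27) = 0.397 / 0.73 ≈ 0.5438

PS ≈ 0.544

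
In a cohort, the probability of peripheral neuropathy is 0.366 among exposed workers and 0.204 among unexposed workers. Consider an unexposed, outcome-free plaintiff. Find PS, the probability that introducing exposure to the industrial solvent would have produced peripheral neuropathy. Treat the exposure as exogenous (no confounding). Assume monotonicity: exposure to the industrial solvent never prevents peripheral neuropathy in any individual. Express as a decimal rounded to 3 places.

Let p₁ = 0.366, p₀ = 0.204.
Under exogeneity and monotonicity, PS = (p₁ − p₀) / (1 − p₀).
PS = (0.366 − 0.204) / (1 − 0.204) = 0.162 / 0.796 ≈ 0.2035

PS ≈ 0.204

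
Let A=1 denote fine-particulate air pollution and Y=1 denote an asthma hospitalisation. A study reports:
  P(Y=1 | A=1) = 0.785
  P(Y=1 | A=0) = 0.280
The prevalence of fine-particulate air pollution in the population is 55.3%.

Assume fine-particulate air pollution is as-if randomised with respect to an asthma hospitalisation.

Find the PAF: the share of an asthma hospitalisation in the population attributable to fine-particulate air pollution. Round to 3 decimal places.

Let p₁ = 0.785, p₀ = 0.28.
Overall risk P(Y=1) = π·p₁ + (1−π)·p₀ = 0.553×0.785 + 0.447×0.28 = 0.55927.
Under exogeneity, PAF = [P(Y=1) − p₀] / P(Y=1).
PAF = (0.55927 − 0.28) / 0.55927 ≈ 0.4993

PAF ≈ 0.499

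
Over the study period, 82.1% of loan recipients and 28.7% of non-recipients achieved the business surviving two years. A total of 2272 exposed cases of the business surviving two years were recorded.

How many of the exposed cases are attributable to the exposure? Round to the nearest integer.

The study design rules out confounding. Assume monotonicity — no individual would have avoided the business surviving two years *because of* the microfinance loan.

p₁ = 0.821, p₀ = 0.287.
PN = (p₁ − p₀)/p₁ = (0.821 − 0.287) / 0.821 ≈ 0.65043.
Attributable cases ≈ PN × (exposed cases) = 0.65043 × 2272 ≈ 1477.77.

about 1478 cases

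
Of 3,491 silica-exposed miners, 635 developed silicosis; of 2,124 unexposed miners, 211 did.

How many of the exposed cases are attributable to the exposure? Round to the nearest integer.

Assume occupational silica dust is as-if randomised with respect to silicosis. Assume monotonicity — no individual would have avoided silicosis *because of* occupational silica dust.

about 288 cases

p₁ = P(outcome | exposed) = 635/3491 = 0.1819
p₀ = P(outcome | unexposed) = 211/2124 = 0.099341
PN = (p₁ − p₀)/p₁ = (0.1819 − 0.099341) / 0.1819 ≈ 0.45386.
Attributable cases ≈ PN × (exposed cases) = 0.45386 × 635 ≈ 288.20.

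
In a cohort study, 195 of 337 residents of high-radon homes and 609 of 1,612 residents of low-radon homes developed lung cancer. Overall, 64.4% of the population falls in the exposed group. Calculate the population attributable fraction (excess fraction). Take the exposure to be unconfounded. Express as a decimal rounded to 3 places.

p₁ = P(outcome | exposed) = 195/337 = 0.57864
p₀ = P(outcome | unexposed) = 609/1612 = 0.37779
Overall risk P(Y=1) = π·p₁ + (1−π)·p₀ = 0.644×0.57864 + 0.356×0.37779 = 0.50713.
Under exogeneity, PAF = [P(Y=1) − p₀] / P(Y=1).
PAF = (0.50713 − 0.37779) / 0.50713 ≈ 0.2550

PAF ≈ 0.255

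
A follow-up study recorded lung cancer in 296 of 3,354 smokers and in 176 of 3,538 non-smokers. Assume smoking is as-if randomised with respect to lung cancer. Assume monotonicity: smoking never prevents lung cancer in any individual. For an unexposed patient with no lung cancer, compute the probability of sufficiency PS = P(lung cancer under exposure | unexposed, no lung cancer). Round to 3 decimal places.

PS ≈ 0.041

p₁ = P(outcome | exposed) = 296/3354 = 0.088253
p₀ = P(outcome | unexposed) = 176/3538 = 0.049746
Under exogeneity and monotonicity, PS = (p₁ − p₀) / (1 − p₀).
PS = (0.088253 − 0.049746) / (1 − 0.049746) = 0.038507 / 0.95025 ≈ 0.0405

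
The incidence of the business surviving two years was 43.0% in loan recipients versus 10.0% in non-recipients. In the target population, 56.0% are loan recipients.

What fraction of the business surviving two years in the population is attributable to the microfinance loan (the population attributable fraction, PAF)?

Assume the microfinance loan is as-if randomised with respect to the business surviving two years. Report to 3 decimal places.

p₁ = 0.43, p₀ = 0.1.
Overall risk P(Y=1) = π·p₁ + (1−π)·p₀ = 0.56×0.43 + 0.44×0.1 = 0.2848.
Under exogeneity, PAF = [P(Y=1) − p₀] / P(Y=1).
PAF = (0.2848 − 0.1) / 0.2848 ≈ 0.6489

PAF ≈ 0.649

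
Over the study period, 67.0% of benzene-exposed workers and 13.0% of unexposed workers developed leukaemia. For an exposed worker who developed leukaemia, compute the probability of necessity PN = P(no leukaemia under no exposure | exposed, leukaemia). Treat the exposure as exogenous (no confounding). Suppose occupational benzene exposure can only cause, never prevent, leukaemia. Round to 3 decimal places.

PN ≈ 0.806

p₁ = 0.67, p₀ = 0.13.
Under exogeneity and monotonicity, PN = (p₁ − p₀) / p₁.
PN = (0.67 − 0.13) / 0.67 = 0.54 / 0.67 ≈ 0.8060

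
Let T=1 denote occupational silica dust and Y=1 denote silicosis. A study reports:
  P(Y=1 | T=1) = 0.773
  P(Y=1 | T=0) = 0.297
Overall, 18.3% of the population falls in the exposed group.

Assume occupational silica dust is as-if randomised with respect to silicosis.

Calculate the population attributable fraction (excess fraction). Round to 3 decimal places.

PAF ≈ 0.227

Let p₁ = 0.773, p₀ = 0.297.
Overall risk P(Y=1) = π·p₁ + (1−π)·p₀ = 0.183×0.773 + 0.817×0.297 = 0.38411.
Under exogeneity, PAF = [P(Y=1) − p₀] / P(Y=1).
PAF = (0.38411 − 0.297) / 0.38411 ≈ 0.2268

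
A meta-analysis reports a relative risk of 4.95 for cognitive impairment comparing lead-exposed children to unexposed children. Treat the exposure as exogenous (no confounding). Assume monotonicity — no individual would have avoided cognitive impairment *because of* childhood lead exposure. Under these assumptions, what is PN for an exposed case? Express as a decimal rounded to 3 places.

Under exogeneity and monotonicity, PN = (RR − 1) / RR = 1 − 1/RR.
PN = (4.95 − 1) / 4.95 = 3.95 / 4.95 ≈ 0.7980

PN ≈ 0.798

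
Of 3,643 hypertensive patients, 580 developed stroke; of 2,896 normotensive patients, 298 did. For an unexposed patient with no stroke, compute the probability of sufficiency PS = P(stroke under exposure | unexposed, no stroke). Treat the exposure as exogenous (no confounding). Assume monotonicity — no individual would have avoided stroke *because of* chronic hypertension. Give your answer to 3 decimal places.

p₁ = P(outcome | exposed) = 580/3643 = 0.15921
p₀ = P(outcome | unexposed) = 298/2896 = 0.1029
Under exogeneity and monotonicity, PS = (p₁ − p₀) / (1 − p₀).
PS = (0.15921 − 0.1029) / (1 − 0.1029) = 0.056309 / 0.8971 ≈ 0.0628

PS ≈ 0.063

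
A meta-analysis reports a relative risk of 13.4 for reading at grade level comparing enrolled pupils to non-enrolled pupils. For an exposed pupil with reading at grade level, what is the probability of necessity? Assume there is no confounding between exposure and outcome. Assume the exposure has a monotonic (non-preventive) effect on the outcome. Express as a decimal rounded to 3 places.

Under exogeneity and monotonicity, PN = (RR − 1) / RR = 1 − 1/RR.
PN = (13.4 − 1) / 13.4 = 12.4 / 13.4 ≈ 0.9254

PN ≈ 0.925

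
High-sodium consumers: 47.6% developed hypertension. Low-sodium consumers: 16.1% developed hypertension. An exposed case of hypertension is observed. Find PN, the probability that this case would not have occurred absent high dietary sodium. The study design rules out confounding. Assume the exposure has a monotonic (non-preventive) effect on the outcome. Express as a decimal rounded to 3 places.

p₁ = 0.476, p₀ = 0.161.
Under exogeneity and monotonicity, PN = (p₁ − p₀) / p₁.
PN = (0.476 − 0.161) / 0.476 = 0.315 / 0.476 ≈ 0.6618

PN ≈ 0.662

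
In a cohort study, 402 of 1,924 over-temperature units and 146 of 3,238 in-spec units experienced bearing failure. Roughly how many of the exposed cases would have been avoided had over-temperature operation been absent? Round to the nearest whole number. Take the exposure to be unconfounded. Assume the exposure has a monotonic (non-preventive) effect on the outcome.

p₁ = P(outcome | exposed) = 402/1924 = 0.20894
p₀ = P(outcome | unexposed) = 146/3238 = 0.04509
PN = (p₁ − p₀)/p₁ = (0.20894 − 0.04509) / 0.20894 ≈ 0.78420.
Attributable cases ≈ PN × (exposed cases) = 0.78420 × 402 ≈ 315.25.

about 315 cases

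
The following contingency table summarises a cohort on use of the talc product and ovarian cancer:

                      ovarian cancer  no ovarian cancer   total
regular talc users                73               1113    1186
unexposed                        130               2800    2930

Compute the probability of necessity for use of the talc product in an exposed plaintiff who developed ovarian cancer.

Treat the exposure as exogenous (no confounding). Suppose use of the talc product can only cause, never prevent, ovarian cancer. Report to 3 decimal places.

PN ≈ 0.279

p₁ = P(outcome | exposed) = 73/1186 = 0.061551
p₀ = P(outcome | unexposed) = 130/2930 = 0.044369
Under exogeneity and monotonicity, PN = (p₁ − p₀) / p₁.
PN = (0.061551 − 0.044369) / 0.061551 = 0.017183 / 0.061551 ≈ 0.2792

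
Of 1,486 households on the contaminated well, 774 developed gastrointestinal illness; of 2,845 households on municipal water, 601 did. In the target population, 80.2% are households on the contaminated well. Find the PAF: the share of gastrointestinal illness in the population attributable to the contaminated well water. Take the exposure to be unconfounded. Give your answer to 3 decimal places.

PAF ≈ 0.540

p₁ = P(outcome | exposed) = 774/1486 = 0.52086
p₀ = P(outcome | unexposed) = 601/2845 = 0.21125
Overall risk P(Y=1) = π·p₁ + (1−π)·p₀ = 0.802×0.52086 + 0.198×0.21125 = 0.45956.
Under exogeneity, PAF = [P(Y=1) − p₀] / P(Y=1).
PAF = (0.45956 − 0.21125) / 0.45956 ≈ 0.5403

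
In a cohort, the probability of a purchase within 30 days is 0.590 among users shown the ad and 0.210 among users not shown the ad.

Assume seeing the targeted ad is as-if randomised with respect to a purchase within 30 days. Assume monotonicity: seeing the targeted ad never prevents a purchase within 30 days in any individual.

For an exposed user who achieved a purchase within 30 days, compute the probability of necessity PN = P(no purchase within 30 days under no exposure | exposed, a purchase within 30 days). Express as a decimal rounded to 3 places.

Let p₁ = 0.59, p₀ = 0.21.
Under exogeneity and monotonicity, PN = (p₁ − p₀) / p₁.
PN = (0.59 − 0.21) / 0.59 = 0.38 / 0.59 ≈ 0.6441

PN ≈ 0.644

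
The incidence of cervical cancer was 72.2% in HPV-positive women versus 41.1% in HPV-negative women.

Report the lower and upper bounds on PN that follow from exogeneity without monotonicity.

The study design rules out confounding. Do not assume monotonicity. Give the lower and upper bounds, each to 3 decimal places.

0.431 ≤ PN ≤ 0.816

p₁ = 0.722, p₀ = 0.411.
Under exogeneity alone the bounds on PN are max{0,(p₁−p₀)/p₁} ≤ PN ≤ min{1,(1−p₀)/p₁}.
  lower = (p₁ − p₀)/p₁ = 0.311 / 0.722 ≈ 0.4307
  upper = min{1, (1 − p₀)/p₁} = 0.589 / 0.722 ≈ 0.8158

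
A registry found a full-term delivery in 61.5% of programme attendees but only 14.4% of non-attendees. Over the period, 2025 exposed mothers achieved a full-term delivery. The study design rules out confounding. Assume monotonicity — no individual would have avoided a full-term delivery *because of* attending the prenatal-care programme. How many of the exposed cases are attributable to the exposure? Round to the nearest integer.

about 1551 cases

p₁ = 0.615, p₀ = 0.144.
PN = (p₁ − p₀)/p₁ = (0.615 − 0.144) / 0.615 ≈ 0.76585.
Attributable cases ≈ PN × (exposed cases) = 0.76585 × 2025 ≈ 1550.85.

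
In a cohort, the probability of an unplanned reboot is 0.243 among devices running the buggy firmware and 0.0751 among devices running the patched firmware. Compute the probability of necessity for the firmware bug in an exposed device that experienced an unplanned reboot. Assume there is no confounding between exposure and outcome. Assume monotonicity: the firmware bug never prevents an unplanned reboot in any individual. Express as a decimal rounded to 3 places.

Let p₁ = 0.243, p₀ = 0.0751.
Under exogeneity and monotonicity, PN = (p₁ − p₀) / p₁.
PN = (0.243 − 0.0751) / 0.243 = 0.1679 / 0.243 ≈ 0.6909

PN ≈ 0.691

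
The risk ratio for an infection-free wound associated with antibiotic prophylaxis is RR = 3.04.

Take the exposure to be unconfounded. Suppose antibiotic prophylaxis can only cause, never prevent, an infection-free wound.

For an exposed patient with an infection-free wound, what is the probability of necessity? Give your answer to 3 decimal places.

Under exogeneity and monotonicity, PN = (RR − 1) / RR = 1 − 1/RR.
PN = (3.04 − 1) / 3.04 = 2.04 / 3.04 ≈ 0.6711

PN ≈ 0.671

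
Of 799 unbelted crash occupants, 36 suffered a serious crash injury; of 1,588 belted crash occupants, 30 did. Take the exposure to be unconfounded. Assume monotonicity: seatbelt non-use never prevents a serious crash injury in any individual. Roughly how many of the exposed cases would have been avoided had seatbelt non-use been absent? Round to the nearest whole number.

p₁ = P(outcome | exposed) = 36/799 = 0.045056
p₀ = P(outcome | unexposed) = 30/1588 = 0.018892
PN = (p₁ − p₀)/p₁ = (0.045056 − 0.018892) / 0.045056 ≈ 0.58071.
Attributable cases ≈ PN × (exposed cases) = 0.58071 × 36 ≈ 20.91.

about 21 cases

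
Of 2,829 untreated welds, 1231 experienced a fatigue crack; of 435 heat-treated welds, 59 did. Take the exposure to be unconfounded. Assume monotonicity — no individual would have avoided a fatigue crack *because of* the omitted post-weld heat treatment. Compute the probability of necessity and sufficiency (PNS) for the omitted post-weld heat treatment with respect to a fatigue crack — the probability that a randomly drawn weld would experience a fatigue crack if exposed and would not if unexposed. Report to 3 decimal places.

p₁ = P(outcome | exposed) = 1231/2829 = 0.43514
p₀ = P(outcome | unexposed) = 59/435 = 0.13563
Under exogeneity and monotonicity, PNS = p₁ − p₀.
PNS = 0.43514 − 0.13563 = 0.2995

PNS ≈ 0.300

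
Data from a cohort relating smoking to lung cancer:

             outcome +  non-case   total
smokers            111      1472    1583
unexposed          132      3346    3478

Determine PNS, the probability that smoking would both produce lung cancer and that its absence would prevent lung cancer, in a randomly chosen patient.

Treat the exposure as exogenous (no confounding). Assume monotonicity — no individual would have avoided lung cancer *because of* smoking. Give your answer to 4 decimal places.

PNS ≈ 0.0322

p₁ = P(outcome | exposed) = 111/1583 = 0.07012
p₀ = P(outcome | unexposed) = 132/3478 = 0.037953
Under exogeneity and monotonicity, PNS = p₁ − p₀.
PNS = 0.07012 − 0.037953 = 0.032167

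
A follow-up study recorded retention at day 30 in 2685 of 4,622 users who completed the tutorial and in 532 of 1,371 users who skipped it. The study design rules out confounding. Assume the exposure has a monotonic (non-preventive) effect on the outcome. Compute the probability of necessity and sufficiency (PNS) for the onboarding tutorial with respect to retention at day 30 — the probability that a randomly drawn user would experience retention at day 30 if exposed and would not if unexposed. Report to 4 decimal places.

p₁ = P(outcome | exposed) = 2685/4622 = 0.58092
p₀ = P(outcome | unexposed) = 532/1371 = 0.38804
Under exogeneity and monotonicity, PNS = p₁ − p₀.
PNS = 0.58092 − 0.38804 = 0.19288

PNS ≈ 0.1929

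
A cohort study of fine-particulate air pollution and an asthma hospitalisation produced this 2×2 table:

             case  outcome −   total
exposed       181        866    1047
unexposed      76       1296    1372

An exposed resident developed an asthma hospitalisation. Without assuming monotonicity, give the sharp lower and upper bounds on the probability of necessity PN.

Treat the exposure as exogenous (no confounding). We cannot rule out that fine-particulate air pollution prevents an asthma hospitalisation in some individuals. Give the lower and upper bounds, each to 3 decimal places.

0.680 ≤ PN ≤ 1.000

p₁ = P(outcome | exposed) = 181/1047 = 0.17287
p₀ = P(outcome | unexposed) = 76/1372 = 0.055394
Under exogeneity alone the bounds on PN are max{0,(p₁−p₀)/p₁} ≤ PN ≤ min{1,(1−p₀)/p₁}.
  lower = (p₁ − p₀)/p₁ = 0.11748 / 0.17287 ≈ 0.6796
  upper = min{1, (1 − p₀)/p₁} = 0.94461 / 0.17287 ≈ 5.4641 → capped at 1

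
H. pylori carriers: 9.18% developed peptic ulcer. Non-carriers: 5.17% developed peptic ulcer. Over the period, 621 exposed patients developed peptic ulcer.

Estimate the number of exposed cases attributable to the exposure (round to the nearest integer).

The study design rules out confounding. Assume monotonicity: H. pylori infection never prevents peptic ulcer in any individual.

about 271 cases

p₁ = 0.0918, p₀ = 0.0517.
PN = (p₁ − p₀)/p₁ = (0.0918 − 0.0517) / 0.0918 ≈ 0.43682.
Attributable cases ≈ PN × (exposed cases) = 0.43682 × 621 ≈ 271.26.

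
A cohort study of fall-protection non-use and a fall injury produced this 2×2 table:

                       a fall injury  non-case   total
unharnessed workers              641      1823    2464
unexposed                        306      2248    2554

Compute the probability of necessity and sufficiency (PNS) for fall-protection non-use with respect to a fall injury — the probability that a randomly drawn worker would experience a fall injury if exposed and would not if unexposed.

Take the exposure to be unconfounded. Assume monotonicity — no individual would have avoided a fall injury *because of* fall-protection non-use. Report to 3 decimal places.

p₁ = P(outcome | exposed) = 641/2464 = 0.26015
p₀ = P(outcome | unexposed) = 306/2554 = 0.11981
Under exogeneity and monotonicity, PNS = p₁ − p₀.
PNS = 0.26015 − 0.11981 = 0.14033

PNS ≈ 0.140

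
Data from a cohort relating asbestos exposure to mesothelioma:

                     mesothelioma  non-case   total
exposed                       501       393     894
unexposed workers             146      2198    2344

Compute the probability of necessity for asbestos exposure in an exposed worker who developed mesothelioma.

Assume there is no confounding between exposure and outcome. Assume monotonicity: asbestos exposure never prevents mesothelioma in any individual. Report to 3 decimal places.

p₁ = P(outcome | exposed) = 501/894 = 0.5604
p₀ = P(outcome | unexposed) = 146/2344 = 0.062287
Under exogeneity and monotonicity, PN = (p₁ − p₀)/p₁.
PN = (0.5604 − 0.062287) / 0.5604 ≈ 0.8889

PN ≈ 0.889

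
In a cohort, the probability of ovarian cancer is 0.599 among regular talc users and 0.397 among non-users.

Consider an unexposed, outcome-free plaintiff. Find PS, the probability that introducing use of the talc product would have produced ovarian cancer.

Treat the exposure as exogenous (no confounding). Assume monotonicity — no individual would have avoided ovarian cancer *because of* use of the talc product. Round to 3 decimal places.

PS ≈ 0.335

Let p₁ = 0.599, p₀ = 0.397.
Under exogeneity and monotonicity, PS = (p₁ − p₀) / (1 − p₀).
PS = (0.599 − 0.397) / (1 − 0.397) = 0.202 / 0.603 ≈ 0.3350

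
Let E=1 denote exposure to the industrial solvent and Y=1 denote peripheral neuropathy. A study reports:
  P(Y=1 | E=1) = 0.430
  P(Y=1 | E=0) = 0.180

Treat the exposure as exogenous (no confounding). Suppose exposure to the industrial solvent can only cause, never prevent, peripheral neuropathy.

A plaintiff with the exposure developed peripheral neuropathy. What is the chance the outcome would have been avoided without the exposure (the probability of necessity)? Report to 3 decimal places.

Let p₁ = 0.43, p₀ = 0.18.
Under exogeneity and monotonicity, PN = (p₁ − p₀) / p₁.
PN = (0.43 − 0.18) / 0.43 = 0.25 / 0.43 ≈ 0.5814

PN ≈ 0.581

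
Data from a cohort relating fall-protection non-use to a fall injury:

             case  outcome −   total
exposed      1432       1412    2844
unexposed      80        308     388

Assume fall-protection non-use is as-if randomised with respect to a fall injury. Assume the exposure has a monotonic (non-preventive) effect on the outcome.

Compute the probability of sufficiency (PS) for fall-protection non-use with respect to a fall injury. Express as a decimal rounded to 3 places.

PS ≈ 0.375

p₁ = P(outcome | exposed) = 1432/2844 = 0.50352
p₀ = P(outcome | unexposed) = 80/388 = 0.20619
Under exogeneity and monotonicity, PS = (p₁ − p₀)/(1 − p₀).
PS = (0.50352 − 0.20619) / 0.79381 ≈ 0.3746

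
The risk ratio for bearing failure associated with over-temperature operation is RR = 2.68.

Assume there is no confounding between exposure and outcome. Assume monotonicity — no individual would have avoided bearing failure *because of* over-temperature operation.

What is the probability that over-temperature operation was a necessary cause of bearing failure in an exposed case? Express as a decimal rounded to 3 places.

Under exogeneity and monotonicity, PN = (RR − 1) / RR = 1 − 1/RR.
PN = (2.68 − 1) / 2.68 = 1.68 / 2.68 ≈ 0.6269

PN ≈ 0.627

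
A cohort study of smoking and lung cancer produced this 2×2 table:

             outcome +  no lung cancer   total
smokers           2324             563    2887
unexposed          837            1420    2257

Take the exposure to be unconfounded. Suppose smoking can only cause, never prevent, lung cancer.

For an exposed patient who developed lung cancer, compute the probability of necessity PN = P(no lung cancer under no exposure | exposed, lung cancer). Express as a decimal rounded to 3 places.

PN ≈ 0.539

p₁ = P(outcome | exposed) = 2324/2887 = 0.80499
p₀ = P(outcome | unexposed) = 837/2257 = 0.37085
Under exogeneity and monotonicity, PN = (p₁ − p₀) / p₁.
PN = (0.80499 − 0.37085) / 0.80499 = 0.43414 / 0.80499 ≈ 0.5393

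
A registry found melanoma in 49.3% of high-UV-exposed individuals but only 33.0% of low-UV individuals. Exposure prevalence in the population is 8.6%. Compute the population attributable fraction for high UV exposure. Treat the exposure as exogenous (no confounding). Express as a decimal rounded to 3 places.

PAF ≈ 0.041

p₁ = 0.493, p₀ = 0.33.
Overall risk P(Y=1) = π·p₁ + (1−π)·p₀ = 0.086×0.493 + 0.914×0.33 = 0.34402.
Under exogeneity, PAF = [P(Y=1) − p₀] / P(Y=1).
PAF = (0.34402 − 0.33) / 0.34402 ≈ 0.0407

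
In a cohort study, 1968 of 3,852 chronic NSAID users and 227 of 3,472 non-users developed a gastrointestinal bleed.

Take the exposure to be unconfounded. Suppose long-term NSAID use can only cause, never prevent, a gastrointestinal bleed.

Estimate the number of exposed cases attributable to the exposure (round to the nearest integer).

p₁ = P(outcome | exposed) = 1968/3852 = 0.5109
p₀ = P(outcome | unexposed) = 227/3472 = 0.06538
PN = (p₁ − p₀)/p₁ = (0.5109 − 0.06538) / 0.5109 ≈ 0.87203.
Attributable cases ≈ PN × (exposed cases) = 0.87203 × 1968 ≈ 1716.16.

about 1716 cases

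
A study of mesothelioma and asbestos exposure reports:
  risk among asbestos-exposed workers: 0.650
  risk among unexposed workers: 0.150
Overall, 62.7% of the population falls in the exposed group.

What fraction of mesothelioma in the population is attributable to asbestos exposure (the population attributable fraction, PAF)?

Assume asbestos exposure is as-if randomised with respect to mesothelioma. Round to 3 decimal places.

PAF ≈ 0.676

Let p₁ = 0.65, p₀ = 0.15.
Overall risk P(Y=1) = π·p₁ + (1−π)·p₀ = 0.627×0.65 + 0.373×0.15 = 0.4635.
Under exogeneity, PAF = [P(Y=1) − p₀] / P(Y=1).
PAF = (0.4635 − 0.15) / 0.4635 ≈ 0.6764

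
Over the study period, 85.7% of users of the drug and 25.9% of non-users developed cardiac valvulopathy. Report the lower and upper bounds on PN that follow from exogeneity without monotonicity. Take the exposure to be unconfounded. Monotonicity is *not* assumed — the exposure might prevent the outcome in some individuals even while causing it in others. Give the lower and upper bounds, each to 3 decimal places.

p₁ = 0.857, p₀ = 0.259.
Under exogeneity alone the bounds on PN are max{0,(p₁−p₀)/p₁} ≤ PN ≤ min{1,(1−p₀)/p₁}.
  lower = (p₁ − p₀)/p₁ = 0.598 / 0.857 ≈ 0.6978
  upper = min{1, (1 − p₀)/p₁} = 0.741 / 0.857 ≈ 0.8646

0.698 ≤ PN ≤ 0.865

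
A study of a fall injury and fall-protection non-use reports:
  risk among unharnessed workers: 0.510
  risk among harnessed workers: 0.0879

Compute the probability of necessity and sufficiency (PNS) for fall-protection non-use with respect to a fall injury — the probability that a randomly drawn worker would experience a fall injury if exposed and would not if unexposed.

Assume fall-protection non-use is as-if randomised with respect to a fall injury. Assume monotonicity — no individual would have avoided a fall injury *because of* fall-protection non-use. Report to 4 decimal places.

PNS ≈ 0.4221

Let p₁ = 0.51, p₀ = 0.0879.
Under exogeneity and monotonicity, PNS = p₁ − p₀.
PNS = 0.51 − 0.0879 = 0.4221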